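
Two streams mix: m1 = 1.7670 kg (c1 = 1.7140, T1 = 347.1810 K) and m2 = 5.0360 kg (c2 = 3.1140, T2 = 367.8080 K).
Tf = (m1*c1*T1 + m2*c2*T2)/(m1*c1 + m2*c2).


num = 6819.4889
den = 18.7107
Tf = 364.4692 K

364.4692 K


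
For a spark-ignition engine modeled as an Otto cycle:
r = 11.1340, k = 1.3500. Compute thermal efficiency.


r^(k-1) = 2.3245
eta = 1 - 1/2.3245 = 0.5698 = 56.9798%

56.9798%


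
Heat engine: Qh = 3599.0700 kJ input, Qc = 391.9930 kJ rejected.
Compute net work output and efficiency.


W = 3599.0700 - 391.9930 = 3207.0770 kJ
eta = 3207.0770 / 3599.0700 = 0.8911 = 89.1085%

W = 3207.0770 kJ, eta = 89.1085%


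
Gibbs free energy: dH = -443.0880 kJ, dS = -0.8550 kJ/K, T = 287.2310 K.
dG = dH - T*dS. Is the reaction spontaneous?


T*dS = 287.2310 * -0.8550 = -245.5825 kJ
dG = -443.0880 + 245.5825 = -197.5055 kJ (spontaneous)

dG = -197.5055 kJ, spontaneous


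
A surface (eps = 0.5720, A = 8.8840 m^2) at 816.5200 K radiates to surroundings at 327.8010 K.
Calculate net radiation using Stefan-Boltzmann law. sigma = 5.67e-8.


T^4 = 4.4450e+11
Tsurr^4 = 1.1546e+10
Q = 0.5720 * 5.67e-8 * 8.8840 * 4.3295e+11 = 124745.4066 W

124745.4066 W


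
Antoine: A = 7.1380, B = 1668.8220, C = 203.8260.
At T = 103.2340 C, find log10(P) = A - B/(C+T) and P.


C+T = 307.0600
B/(C+T) = 5.4348
log10(P) = 7.1380 - 5.4348 = 1.7032
P = 10^1.7032 = 50.4847 mmHg

50.4847 mmHg


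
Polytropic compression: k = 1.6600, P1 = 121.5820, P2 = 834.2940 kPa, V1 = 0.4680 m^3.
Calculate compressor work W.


(k-1)/k = 0.3976
(P2/P1)^exp = 2.1506
W = 2.5152 * 121.5820 * 0.4680 * (2.1506 - 1) = 164.6693 kJ

164.6693 kJ


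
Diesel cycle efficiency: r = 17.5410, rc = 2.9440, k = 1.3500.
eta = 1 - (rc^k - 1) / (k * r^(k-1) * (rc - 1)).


r^(k-1) = 2.7253
rc^k = 4.2960
eta = 0.5392 = 53.9170%

53.9170%


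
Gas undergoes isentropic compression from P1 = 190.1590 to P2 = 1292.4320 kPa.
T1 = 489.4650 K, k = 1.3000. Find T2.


(k-1)/k = 0.2308
(P2/P1)^exp = 1.5562
T2 = 489.4650 * 1.5562 = 761.7084 K

761.7084 K


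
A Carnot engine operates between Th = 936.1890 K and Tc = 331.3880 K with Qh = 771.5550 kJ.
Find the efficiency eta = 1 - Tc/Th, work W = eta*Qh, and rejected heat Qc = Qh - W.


eta = 1 - 331.3880/936.1890 = 0.6460
W = 0.6460 * 771.5550 = 498.4434 kJ
Qc = 771.5550 - 498.4434 = 273.1116 kJ

eta = 64.6024%, W = 498.4434 kJ, Qc = 273.1116 kJ


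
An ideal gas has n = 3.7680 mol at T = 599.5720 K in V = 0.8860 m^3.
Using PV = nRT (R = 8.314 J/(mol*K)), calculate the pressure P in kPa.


P = nRT/V = 3.7680 * 8.314 * 599.5720 / 0.8860
= 18782.8832 / 0.8860 = 21199.6424 Pa = 21.1996 kPa

21.1996 kPa


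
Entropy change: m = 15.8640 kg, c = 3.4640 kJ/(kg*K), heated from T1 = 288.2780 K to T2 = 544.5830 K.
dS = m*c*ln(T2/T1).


T2/T1 = 1.8891
ln(T2/T1) = 0.6361
dS = 15.8640 * 3.4640 * 0.6361 = 34.9553 kJ/K

34.9553 kJ/K


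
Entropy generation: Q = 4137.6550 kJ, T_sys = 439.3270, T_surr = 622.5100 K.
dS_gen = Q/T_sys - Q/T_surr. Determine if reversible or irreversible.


dS_sys = 4137.6550/439.3270 = 9.4182 kJ/K
dS_surr = -4137.6550/622.5100 = -6.6467 kJ/K
dS_gen = 9.4182 - 6.6467 = 2.7714 kJ/K (irreversible)

dS_gen = 2.7714 kJ/K, irreversible


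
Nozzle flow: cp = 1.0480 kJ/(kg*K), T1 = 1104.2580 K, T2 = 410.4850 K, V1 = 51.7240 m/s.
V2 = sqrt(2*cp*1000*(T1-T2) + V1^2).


dT = 693.7730 K
2*cp*1000*dT = 1454148.2080
V1^2 = 2675.3722
V2 = sqrt(1456823.5802) = 1206.9895 m/s

1206.9895 m/s


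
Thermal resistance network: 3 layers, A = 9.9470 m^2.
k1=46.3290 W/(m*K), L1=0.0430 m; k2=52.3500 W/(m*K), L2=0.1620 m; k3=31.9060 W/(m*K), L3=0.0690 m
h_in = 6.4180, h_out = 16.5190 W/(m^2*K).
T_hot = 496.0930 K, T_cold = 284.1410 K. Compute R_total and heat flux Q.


R_conv_in = 1/(6.4180*9.9470) = 0.0157
R_1 = 0.0430/(46.3290*9.9470) = 9.3309e-05
R_2 = 0.1620/(52.3500*9.9470) = 0.0003
R_3 = 0.0690/(31.9060*9.9470) = 0.0002
R_conv_out = 1/(16.5190*9.9470) = 0.0061
R_total = 0.0224 K/W
Q = 211.9520 / 0.0224 = 9474.0215 W

R_total = 0.0224 K/W, Q = 9474.0215 W


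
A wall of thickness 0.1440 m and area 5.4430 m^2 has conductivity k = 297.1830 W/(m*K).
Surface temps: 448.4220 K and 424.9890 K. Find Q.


dT = 23.4330 K
Q = 297.1830 * 5.4430 * 23.4330 / 0.1440 = 263225.3412 W

263225.3412 W


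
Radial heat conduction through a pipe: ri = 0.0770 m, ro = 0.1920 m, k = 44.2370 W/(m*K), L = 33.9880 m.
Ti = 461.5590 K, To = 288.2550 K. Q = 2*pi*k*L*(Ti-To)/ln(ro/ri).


dT = 173.3040 K
ln(ro/ri) = 0.9137
Q = 2*pi*44.2370*33.9880*173.3040 / 0.9137 = 1791846.8334 W

1791846.8334 W


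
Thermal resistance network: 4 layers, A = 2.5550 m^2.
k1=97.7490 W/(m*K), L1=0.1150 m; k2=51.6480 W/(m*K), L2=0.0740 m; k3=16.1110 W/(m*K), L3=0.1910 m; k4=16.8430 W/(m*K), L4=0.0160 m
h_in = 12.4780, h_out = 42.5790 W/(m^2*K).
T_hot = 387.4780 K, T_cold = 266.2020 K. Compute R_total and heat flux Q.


R_conv_in = 1/(12.4780*2.5550) = 0.0314
R_1 = 0.1150/(97.7490*2.5550) = 0.0005
R_2 = 0.0740/(51.6480*2.5550) = 0.0006
R_3 = 0.1910/(16.1110*2.5550) = 0.0046
R_4 = 0.0160/(16.8430*2.5550) = 0.0004
R_conv_out = 1/(42.5790*2.5550) = 0.0092
R_total = 0.0466 K/W
Q = 121.2760 / 0.0466 = 2602.9644 W

R_total = 0.0466 K/W, Q = 2602.9644 W


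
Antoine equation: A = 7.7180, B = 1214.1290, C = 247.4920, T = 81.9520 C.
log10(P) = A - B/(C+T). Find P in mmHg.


C+T = 329.4440
B/(C+T) = 3.6854
log10(P) = 7.7180 - 3.6854 = 4.0326
P = 10^4.0326 = 10779.8295 mmHg

10779.8295 mmHg


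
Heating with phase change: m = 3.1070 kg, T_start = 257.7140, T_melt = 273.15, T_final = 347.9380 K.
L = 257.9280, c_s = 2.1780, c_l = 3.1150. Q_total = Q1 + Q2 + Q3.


Q1 (sensible, solid) = 3.1070 * 2.1780 * 15.4360 = 104.4561 kJ
Q2 (latent) = 3.1070 * 257.9280 = 801.3823 kJ
Q3 (sensible, liquid) = 3.1070 * 3.1150 * 74.7880 = 723.8211 kJ
Q_total = 1629.6595 kJ

1629.6595 kJ


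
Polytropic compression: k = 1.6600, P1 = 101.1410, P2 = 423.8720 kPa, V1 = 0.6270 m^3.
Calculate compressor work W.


(k-1)/k = 0.3976
(P2/P1)^exp = 1.7678
W = 2.5152 * 101.1410 * 0.6270 * (1.7678 - 1) = 122.4573 kJ

122.4573 kJ


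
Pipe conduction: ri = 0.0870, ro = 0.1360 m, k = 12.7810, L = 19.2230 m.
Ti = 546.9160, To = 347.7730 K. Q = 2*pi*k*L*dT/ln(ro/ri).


dT = 199.1430 K
ln(ro/ri) = 0.4467
Q = 2*pi*12.7810*19.2230*199.1430 / 0.4467 = 688128.4220 W

688128.4220 W


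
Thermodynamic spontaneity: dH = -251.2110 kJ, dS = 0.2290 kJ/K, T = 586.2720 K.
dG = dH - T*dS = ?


T*dS = 586.2720 * 0.2290 = 134.2563 kJ
dG = -251.2110 - 134.2563 = -385.4673 kJ (spontaneous)

dG = -385.4673 kJ, spontaneous


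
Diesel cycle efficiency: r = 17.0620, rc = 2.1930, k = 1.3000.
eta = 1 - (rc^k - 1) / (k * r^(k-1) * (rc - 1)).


r^(k-1) = 2.3421
rc^k = 2.7756
eta = 0.5112 = 51.1188%

51.1188%


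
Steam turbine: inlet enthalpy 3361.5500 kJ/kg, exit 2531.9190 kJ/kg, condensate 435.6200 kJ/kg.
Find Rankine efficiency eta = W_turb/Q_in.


W = 829.6310 kJ/kg
Q_in = 2925.9300 kJ/kg
eta = 0.2835 = 28.3544%

eta = 28.3544%


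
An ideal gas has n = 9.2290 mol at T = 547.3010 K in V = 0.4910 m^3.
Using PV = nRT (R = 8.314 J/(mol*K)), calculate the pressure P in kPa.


P = nRT/V = 9.2290 * 8.314 * 547.3010 / 0.4910
= 41994.3543 / 0.4910 = 85528.2165 Pa = 85.5282 kPa

85.5282 kPa


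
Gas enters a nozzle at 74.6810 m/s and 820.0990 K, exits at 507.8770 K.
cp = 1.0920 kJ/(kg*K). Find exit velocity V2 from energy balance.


dT = 312.2220 K
2*cp*1000*dT = 681892.8480
V1^2 = 5577.2518
V2 = sqrt(687470.0998) = 829.1382 m/s

829.1382 m/s


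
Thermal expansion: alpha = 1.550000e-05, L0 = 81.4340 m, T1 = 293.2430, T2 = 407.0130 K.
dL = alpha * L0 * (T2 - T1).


dT = 113.7700 K
dL = 1.550000e-05 * 81.4340 * 113.7700 = 0.143604 m
L_final = 81.577604 m

dL = 0.143604 m


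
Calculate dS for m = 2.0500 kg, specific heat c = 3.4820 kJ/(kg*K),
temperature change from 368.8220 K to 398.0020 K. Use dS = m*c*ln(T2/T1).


T2/T1 = 1.0791
ln(T2/T1) = 0.0761
dS = 2.0500 * 3.4820 * 0.0761 = 0.5435 kJ/K

0.5435 kJ/K


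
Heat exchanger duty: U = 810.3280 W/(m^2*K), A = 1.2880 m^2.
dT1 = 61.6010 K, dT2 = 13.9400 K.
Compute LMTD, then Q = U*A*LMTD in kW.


LMTD = 32.0752 K
Q = 810.3280 * 1.2880 * 32.0752 = 33476.9349 W = 33.4769 kW

33.4769 kW


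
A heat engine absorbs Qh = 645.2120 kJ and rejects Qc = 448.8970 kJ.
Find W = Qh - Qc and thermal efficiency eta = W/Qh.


W = 645.2120 - 448.8970 = 196.3150 kJ
eta = 196.3150 / 645.2120 = 0.3043 = 30.4264%

W = 196.3150 kJ, eta = 30.4264%


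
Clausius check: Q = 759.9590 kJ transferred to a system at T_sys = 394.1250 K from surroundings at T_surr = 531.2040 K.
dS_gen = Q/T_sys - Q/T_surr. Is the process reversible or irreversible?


dS_sys = 759.9590/394.1250 = 1.9282 kJ/K
dS_surr = -759.9590/531.2040 = -1.4306 kJ/K
dS_gen = 1.9282 - 1.4306 = 0.4976 kJ/K (irreversible)

dS_gen = 0.4976 kJ/K, irreversible


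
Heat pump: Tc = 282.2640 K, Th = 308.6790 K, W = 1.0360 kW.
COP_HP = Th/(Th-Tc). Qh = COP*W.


COP = 308.6790 / 26.4150 = 11.6857
Qh = 11.6857 * 1.0360 = 12.1064 kW

COP = 11.6857, Qh = 12.1064 kW


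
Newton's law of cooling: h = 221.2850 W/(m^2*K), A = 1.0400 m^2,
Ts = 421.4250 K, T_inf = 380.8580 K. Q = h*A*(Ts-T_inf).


dT = 40.5670 K
Q = 221.2850 * 1.0400 * 40.5670 = 9335.9433 W

9335.9433 W


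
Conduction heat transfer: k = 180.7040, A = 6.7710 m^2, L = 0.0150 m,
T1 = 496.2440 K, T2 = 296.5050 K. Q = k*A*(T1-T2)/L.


dT = 199.7390 K
Q = 180.7040 * 6.7710 * 199.7390 / 0.0150 = 1.6293e+07 W

1.6293e+07 W


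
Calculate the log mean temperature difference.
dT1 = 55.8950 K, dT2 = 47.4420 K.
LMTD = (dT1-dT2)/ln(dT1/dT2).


dT1/dT2 = 1.1782
ln(dT1/dT2) = 0.1640
LMTD = 8.4530 / 0.1640 = 51.5531 K

51.5531 K


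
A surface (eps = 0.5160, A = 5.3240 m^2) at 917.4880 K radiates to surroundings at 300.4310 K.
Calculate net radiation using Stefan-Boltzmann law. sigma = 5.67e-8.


T^4 = 7.0860e+11
Tsurr^4 = 8.1466e+09
Q = 0.5160 * 5.67e-8 * 5.3240 * 7.0045e+11 = 109106.4569 W

109106.4569 W


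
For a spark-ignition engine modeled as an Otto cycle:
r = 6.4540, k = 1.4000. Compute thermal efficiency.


r^(k-1) = 2.1083
eta = 1 - 1/2.1083 = 0.5257 = 52.5683%

52.5683%


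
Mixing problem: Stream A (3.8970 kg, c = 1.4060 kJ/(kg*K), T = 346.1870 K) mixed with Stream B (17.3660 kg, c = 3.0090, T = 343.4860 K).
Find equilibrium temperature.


num = 19845.4400
den = 57.7335
Tf = 343.7423 K

343.7423 K


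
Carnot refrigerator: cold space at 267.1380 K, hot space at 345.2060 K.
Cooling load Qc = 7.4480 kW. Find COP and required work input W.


COP = 267.1380 / 78.0680 = 3.4219
W = 7.4480 / 3.4219 = 2.1766 kW

COP = 3.4219, W = 2.1766 kW


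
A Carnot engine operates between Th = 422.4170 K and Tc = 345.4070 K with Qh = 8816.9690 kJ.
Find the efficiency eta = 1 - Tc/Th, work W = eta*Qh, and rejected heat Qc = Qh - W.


eta = 1 - 345.4070/422.4170 = 0.1823
W = 0.1823 * 8816.9690 = 1607.4040 kJ
Qc = 8816.9690 - 1607.4040 = 7209.5650 kJ

eta = 18.2308%, W = 1607.4040 kJ, Qc = 7209.5650 kJ


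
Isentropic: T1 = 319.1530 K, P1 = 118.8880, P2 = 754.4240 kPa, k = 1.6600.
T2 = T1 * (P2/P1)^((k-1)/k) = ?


(k-1)/k = 0.3976
(P2/P1)^exp = 2.0848
T2 = 319.1530 * 2.0848 = 665.3593 K

665.3593 K


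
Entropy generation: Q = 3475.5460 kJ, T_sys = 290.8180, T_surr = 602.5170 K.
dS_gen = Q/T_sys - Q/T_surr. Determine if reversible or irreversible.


dS_sys = 3475.5460/290.8180 = 11.9509 kJ/K
dS_surr = -3475.5460/602.5170 = -5.7684 kJ/K
dS_gen = 11.9509 - 5.7684 = 6.1826 kJ/K (irreversible)

dS_gen = 6.1826 kJ/K, irreversible


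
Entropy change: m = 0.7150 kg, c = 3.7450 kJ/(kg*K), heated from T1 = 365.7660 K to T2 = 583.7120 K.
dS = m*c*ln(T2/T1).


T2/T1 = 1.5959
ln(T2/T1) = 0.4674
dS = 0.7150 * 3.7450 * 0.4674 = 1.2516 kJ/K

1.2516 kJ/K


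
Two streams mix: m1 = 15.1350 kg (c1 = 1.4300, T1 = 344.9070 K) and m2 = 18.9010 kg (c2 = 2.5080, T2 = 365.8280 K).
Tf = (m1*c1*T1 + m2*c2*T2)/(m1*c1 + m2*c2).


num = 24806.4431
den = 69.0468
Tf = 359.2702 K

359.2702 K


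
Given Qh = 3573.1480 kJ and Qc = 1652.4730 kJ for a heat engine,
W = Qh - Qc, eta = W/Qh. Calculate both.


W = 3573.1480 - 1652.4730 = 1920.6750 kJ
eta = 1920.6750 / 3573.1480 = 0.5375 = 53.7530%

W = 1920.6750 kJ, eta = 53.7530%


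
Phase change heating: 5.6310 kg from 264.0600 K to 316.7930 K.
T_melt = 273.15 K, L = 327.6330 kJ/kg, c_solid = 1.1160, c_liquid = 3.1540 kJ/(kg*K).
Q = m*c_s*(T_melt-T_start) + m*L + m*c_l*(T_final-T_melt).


Q1 (sensible, solid) = 5.6310 * 1.1160 * 9.0900 = 57.1233 kJ
Q2 (latent) = 5.6310 * 327.6330 = 1844.9014 kJ
Q3 (sensible, liquid) = 5.6310 * 3.1540 * 43.6430 = 775.1073 kJ
Q_total = 2677.1320 kJ

2677.1320 kJ


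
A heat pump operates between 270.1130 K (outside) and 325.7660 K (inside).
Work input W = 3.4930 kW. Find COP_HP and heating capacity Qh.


COP = 325.7660 / 55.6530 = 5.8535
Qh = 5.8535 * 3.4930 = 20.4463 kW

COP = 5.8535, Qh = 20.4463 kW


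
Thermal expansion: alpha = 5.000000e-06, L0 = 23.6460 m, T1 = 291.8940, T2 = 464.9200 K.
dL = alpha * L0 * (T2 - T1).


dT = 173.0260 K
dL = 5.000000e-06 * 23.6460 * 173.0260 = 0.020457 m
L_final = 23.666457 m

dL = 0.020457 m


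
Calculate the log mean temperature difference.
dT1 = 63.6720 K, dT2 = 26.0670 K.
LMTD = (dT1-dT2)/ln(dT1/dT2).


dT1/dT2 = 2.4426
ln(dT1/dT2) = 0.8931
LMTD = 37.6050 / 0.8931 = 42.1073 K

42.1073 K


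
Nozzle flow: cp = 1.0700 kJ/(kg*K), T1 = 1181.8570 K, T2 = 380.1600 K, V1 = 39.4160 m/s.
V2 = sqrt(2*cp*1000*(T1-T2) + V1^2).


dT = 801.6970 K
2*cp*1000*dT = 1715631.5800
V1^2 = 1553.6211
V2 = sqrt(1717185.2011) = 1310.4141 m/s

1310.4141 m/s


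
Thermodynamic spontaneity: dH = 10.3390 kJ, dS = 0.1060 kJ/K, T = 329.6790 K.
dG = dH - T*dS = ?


T*dS = 329.6790 * 0.1060 = 34.9460 kJ
dG = 10.3390 - 34.9460 = -24.6070 kJ (spontaneous)

dG = -24.6070 kJ, spontaneous


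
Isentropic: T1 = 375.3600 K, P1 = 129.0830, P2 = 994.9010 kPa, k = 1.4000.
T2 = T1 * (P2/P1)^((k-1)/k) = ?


(k-1)/k = 0.2857
(P2/P1)^exp = 1.7923
T2 = 375.3600 * 1.7923 = 672.7459 K

672.7459 K


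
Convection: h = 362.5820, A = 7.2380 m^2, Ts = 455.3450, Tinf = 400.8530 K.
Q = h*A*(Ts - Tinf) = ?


dT = 54.4920 K
Q = 362.5820 * 7.2380 * 54.4920 = 143007.0892 W

143007.0892 W


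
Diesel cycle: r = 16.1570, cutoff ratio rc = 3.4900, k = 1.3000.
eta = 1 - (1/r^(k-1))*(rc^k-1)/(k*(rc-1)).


r^(k-1) = 2.3041
rc^k = 5.0778
eta = 0.4533 = 45.3271%

45.3271%


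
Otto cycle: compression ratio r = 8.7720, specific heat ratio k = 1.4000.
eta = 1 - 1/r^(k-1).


r^(k-1) = 2.3836
eta = 1 - 1/2.3836 = 0.5805 = 58.0472%

58.0472%


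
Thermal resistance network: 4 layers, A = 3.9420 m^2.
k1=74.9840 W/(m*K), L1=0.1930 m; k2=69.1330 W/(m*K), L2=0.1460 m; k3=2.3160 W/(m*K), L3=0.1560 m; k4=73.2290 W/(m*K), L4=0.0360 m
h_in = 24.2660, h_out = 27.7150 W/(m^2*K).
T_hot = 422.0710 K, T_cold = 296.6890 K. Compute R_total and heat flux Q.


R_conv_in = 1/(24.2660*3.9420) = 0.0105
R_1 = 0.1930/(74.9840*3.9420) = 0.0007
R_2 = 0.1460/(69.1330*3.9420) = 0.0005
R_3 = 0.1560/(2.3160*3.9420) = 0.0171
R_4 = 0.0360/(73.2290*3.9420) = 0.0001
R_conv_out = 1/(27.7150*3.9420) = 0.0092
R_total = 0.0380 K/W
Q = 125.3820 / 0.0380 = 3298.8581 W

R_total = 0.0380 K/W, Q = 3298.8581 W


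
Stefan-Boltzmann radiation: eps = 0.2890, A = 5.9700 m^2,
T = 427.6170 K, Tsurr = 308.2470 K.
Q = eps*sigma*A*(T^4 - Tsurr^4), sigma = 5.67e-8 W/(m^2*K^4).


T^4 = 3.3436e+10
Tsurr^4 = 9.0281e+09
Q = 0.2890 * 5.67e-8 * 5.9700 * 2.4408e+10 = 2387.7759 W

2387.7759 W


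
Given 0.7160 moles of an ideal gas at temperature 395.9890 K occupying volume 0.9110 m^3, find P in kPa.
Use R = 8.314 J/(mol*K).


P = nRT/V = 0.7160 * 8.314 * 395.9890 / 0.9110
= 2357.2528 / 0.9110 = 2587.5443 Pa = 2.5875 kPa

2.5875 kPa


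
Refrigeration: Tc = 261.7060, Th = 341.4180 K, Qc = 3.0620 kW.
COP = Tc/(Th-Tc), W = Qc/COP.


COP = 261.7060 / 79.7120 = 3.2831
W = 3.0620 / 3.2831 = 0.9326 kW

COP = 3.2831, W = 0.9326 kW


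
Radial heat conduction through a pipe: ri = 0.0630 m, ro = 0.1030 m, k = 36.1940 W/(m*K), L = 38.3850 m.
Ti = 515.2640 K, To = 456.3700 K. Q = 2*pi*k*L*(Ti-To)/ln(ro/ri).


dT = 58.8940 K
ln(ro/ri) = 0.4916
Q = 2*pi*36.1940*38.3850*58.8940 / 0.4916 = 1045784.6006 W

1045784.6006 W


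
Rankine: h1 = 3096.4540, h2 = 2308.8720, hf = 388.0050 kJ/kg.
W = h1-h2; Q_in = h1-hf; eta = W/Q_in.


W = 787.5820 kJ/kg
Q_in = 2708.4490 kJ/kg
eta = 0.2908 = 29.0787%

eta = 29.0787%


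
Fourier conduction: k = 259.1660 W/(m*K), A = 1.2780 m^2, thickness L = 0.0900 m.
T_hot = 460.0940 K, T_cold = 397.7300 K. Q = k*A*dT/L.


dT = 62.3640 K
Q = 259.1660 * 1.2780 * 62.3640 / 0.0900 = 229509.3236 W

229509.3236 W


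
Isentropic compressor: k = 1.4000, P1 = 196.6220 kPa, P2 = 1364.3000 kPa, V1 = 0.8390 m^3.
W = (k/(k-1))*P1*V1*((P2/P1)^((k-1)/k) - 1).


(k-1)/k = 0.2857
(P2/P1)^exp = 1.7393
W = 3.5000 * 196.6220 * 0.8390 * (1.7393 - 1) = 426.8356 kJ

426.8356 kJ


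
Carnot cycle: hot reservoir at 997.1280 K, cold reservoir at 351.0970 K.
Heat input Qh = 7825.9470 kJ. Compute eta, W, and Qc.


eta = 1 - 351.0970/997.1280 = 0.6479
W = 0.6479 * 7825.9470 = 5070.3665 kJ
Qc = 7825.9470 - 5070.3665 = 2755.5805 kJ

eta = 64.7892%, W = 5070.3665 kJ, Qc = 2755.5805 kJ


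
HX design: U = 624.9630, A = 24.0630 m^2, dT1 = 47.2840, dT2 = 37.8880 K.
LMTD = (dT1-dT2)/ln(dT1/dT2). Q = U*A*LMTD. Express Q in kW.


LMTD = 42.4127 K
Q = 624.9630 * 24.0630 * 42.4127 = 637822.4054 W = 637.8224 kW

637.8224 kW


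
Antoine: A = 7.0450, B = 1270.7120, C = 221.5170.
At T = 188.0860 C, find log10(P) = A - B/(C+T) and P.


C+T = 409.6030
B/(C+T) = 3.1023
log10(P) = 7.0450 - 3.1023 = 3.9427
P = 10^3.9427 = 8763.9220 mmHg

8763.9220 mmHg


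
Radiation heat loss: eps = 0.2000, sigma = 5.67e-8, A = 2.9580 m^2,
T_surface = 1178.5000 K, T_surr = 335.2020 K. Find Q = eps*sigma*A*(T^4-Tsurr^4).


T^4 = 1.9289e+12
Tsurr^4 = 1.2625e+10
Q = 0.2000 * 5.67e-8 * 2.9580 * 1.9163e+12 = 64280.2833 W

64280.2833 W


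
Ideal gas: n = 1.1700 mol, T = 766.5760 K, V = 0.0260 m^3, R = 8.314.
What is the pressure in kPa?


P = nRT/V = 1.1700 * 8.314 * 766.5760 / 0.0260
= 7456.7761 / 0.0260 = 286799.0789 Pa = 286.7991 kPa

286.7991 kPa


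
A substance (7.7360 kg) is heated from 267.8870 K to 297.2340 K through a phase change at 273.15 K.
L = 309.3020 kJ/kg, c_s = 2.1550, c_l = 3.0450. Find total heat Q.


Q1 (sensible, solid) = 7.7360 * 2.1550 * 5.2630 = 87.7399 kJ
Q2 (latent) = 7.7360 * 309.3020 = 2392.7603 kJ
Q3 (sensible, liquid) = 7.7360 * 3.0450 * 24.0840 = 567.3256 kJ
Q_total = 3047.8258 kJ

3047.8258 kJ


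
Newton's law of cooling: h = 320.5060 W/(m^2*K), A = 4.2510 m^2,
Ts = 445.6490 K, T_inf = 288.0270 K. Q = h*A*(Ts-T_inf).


dT = 157.6220 K
Q = 320.5060 * 4.2510 * 157.6220 = 214755.4049 W

214755.4049 W


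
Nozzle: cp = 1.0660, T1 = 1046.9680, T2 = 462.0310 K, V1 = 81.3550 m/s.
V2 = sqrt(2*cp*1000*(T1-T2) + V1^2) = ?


dT = 584.9370 K
2*cp*1000*dT = 1247085.6840
V1^2 = 6618.6360
V2 = sqrt(1253704.3200) = 1119.6894 m/s

1119.6894 m/s


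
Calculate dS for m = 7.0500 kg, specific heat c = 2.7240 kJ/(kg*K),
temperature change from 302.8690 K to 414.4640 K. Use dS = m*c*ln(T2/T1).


T2/T1 = 1.3685
ln(T2/T1) = 0.3137
dS = 7.0500 * 2.7240 * 0.3137 = 6.0241 kJ/K

6.0241 kJ/K


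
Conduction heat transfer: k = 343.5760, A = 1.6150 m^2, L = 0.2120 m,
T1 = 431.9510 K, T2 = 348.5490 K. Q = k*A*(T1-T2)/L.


dT = 83.4020 K
Q = 343.5760 * 1.6150 * 83.4020 / 0.2120 = 218291.0602 W

218291.0602 W


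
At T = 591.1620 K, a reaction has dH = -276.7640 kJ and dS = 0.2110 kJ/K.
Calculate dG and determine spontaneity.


T*dS = 591.1620 * 0.2110 = 124.7352 kJ
dG = -276.7640 - 124.7352 = -401.4992 kJ (spontaneous)

dG = -401.4992 kJ, spontaneous


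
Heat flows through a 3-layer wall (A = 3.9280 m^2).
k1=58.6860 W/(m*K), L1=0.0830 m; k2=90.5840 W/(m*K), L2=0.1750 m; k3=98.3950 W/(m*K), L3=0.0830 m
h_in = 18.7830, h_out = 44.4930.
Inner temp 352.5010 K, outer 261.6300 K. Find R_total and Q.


R_conv_in = 1/(18.7830*3.9280) = 0.0136
R_1 = 0.0830/(58.6860*3.9280) = 0.0004
R_2 = 0.1750/(90.5840*3.9280) = 0.0005
R_3 = 0.0830/(98.3950*3.9280) = 0.0002
R_conv_out = 1/(44.4930*3.9280) = 0.0057
R_total = 0.0203 K/W
Q = 90.8710 / 0.0203 = 4467.0802 W

R_total = 0.0203 K/W, Q = 4467.0802 W


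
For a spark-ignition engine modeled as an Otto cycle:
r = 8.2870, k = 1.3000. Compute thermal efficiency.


r^(k-1) = 1.8859
eta = 1 - 1/1.8859 = 0.4697 = 46.9750%

46.9750%


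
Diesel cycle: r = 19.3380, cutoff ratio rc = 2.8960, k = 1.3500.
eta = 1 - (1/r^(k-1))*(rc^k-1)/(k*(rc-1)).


r^(k-1) = 2.8200
rc^k = 4.2017
eta = 0.5564 = 55.6424%

55.6424%


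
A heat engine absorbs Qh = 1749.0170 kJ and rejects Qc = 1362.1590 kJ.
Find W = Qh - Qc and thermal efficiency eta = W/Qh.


W = 1749.0170 - 1362.1590 = 386.8580 kJ
eta = 386.8580 / 1749.0170 = 0.2212 = 22.1186%

W = 386.8580 kJ, eta = 22.1186%


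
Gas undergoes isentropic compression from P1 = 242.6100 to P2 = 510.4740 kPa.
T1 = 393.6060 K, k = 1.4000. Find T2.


(k-1)/k = 0.2857
(P2/P1)^exp = 1.2368
T2 = 393.6060 * 1.2368 = 486.8173 K

486.8173 K


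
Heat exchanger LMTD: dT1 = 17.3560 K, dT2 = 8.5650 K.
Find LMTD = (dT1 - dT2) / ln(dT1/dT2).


dT1/dT2 = 2.0264
ln(dT1/dT2) = 0.7063
LMTD = 8.7910 / 0.7063 = 12.4474 K

12.4474 K


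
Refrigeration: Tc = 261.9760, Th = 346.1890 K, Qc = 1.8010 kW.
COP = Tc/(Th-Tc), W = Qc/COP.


COP = 261.9760 / 84.2130 = 3.1109
W = 1.8010 / 3.1109 = 0.5789 kW

COP = 3.1109, W = 0.5789 kW


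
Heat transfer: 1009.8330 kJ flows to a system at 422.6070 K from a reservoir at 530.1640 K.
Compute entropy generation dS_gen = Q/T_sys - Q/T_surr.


dS_sys = 1009.8330/422.6070 = 2.3895 kJ/K
dS_surr = -1009.8330/530.1640 = -1.9048 kJ/K
dS_gen = 2.3895 - 1.9048 = 0.4848 kJ/K (irreversible)

dS_gen = 0.4848 kJ/K, irreversible


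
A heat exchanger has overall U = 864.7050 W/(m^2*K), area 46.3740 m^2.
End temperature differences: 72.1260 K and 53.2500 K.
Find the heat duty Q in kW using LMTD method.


LMTD = 62.2115 K
Q = 864.7050 * 46.3740 * 62.2115 = 2494668.7935 W = 2494.6688 kW

2494.6688 kW


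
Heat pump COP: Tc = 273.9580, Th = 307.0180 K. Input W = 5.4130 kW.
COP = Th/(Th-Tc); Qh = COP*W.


COP = 307.0180 / 33.0600 = 9.2867
Qh = 9.2867 * 5.4130 = 50.2689 kW

COP = 9.2867, Qh = 50.2689 kW


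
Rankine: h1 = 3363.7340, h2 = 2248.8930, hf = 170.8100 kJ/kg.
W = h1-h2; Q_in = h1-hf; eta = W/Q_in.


W = 1114.8410 kJ/kg
Q_in = 3192.9240 kJ/kg
eta = 0.3492 = 34.9160%

eta = 34.9160%


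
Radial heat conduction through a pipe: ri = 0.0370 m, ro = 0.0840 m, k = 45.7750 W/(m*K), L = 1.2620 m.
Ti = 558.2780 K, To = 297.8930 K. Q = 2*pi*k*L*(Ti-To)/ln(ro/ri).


dT = 260.3850 K
ln(ro/ri) = 0.8199
Q = 2*pi*45.7750*1.2620*260.3850 / 0.8199 = 115271.8444 W

115271.8444 W


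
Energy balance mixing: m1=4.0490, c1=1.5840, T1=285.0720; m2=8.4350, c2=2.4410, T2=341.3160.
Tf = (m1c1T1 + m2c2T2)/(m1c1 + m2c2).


num = 8855.9825
den = 27.0035
Tf = 327.9574 K

327.9574 K


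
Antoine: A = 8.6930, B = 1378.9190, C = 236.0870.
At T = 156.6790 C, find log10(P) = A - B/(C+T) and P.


C+T = 392.7660
B/(C+T) = 3.5108
log10(P) = 8.6930 - 3.5108 = 5.1822
P = 10^5.1822 = 152128.2468 mmHg

152128.2468 mmHg


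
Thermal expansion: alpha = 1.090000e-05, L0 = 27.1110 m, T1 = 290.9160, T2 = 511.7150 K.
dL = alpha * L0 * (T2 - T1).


dT = 220.7990 K
dL = 1.090000e-05 * 27.1110 * 220.7990 = 0.065248 m
L_final = 27.176248 m

dL = 0.065248 m


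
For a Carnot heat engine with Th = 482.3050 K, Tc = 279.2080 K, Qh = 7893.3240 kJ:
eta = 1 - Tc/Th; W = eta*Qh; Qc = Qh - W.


eta = 1 - 279.2080/482.3050 = 0.4211
W = 0.4211 * 7893.3240 = 3323.8520 kJ
Qc = 7893.3240 - 3323.8520 = 4569.4720 kJ

eta = 42.1097%, W = 3323.8520 kJ, Qc = 4569.4720 kJ


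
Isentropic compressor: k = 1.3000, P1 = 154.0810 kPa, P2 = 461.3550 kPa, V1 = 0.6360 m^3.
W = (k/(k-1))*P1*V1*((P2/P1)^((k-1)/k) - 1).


(k-1)/k = 0.2308
(P2/P1)^exp = 1.2880
W = 4.3333 * 154.0810 * 0.6360 * (1.2880 - 1) = 122.2938 kJ

122.2938 kJ


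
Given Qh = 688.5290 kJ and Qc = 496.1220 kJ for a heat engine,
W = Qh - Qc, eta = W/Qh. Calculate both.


W = 688.5290 - 496.1220 = 192.4070 kJ
eta = 192.4070 / 688.5290 = 0.2794 = 27.9446%

W = 192.4070 kJ, eta = 27.9446%


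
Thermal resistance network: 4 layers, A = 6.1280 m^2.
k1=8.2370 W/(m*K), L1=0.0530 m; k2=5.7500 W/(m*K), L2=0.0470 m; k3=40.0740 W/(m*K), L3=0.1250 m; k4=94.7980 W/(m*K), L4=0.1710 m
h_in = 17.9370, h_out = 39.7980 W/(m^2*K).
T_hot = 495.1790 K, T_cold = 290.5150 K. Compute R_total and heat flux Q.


R_conv_in = 1/(17.9370*6.1280) = 0.0091
R_1 = 0.0530/(8.2370*6.1280) = 0.0010
R_2 = 0.0470/(5.7500*6.1280) = 0.0013
R_3 = 0.1250/(40.0740*6.1280) = 0.0005
R_4 = 0.1710/(94.7980*6.1280) = 0.0003
R_conv_out = 1/(39.7980*6.1280) = 0.0041
R_total = 0.0164 K/W
Q = 204.6640 / 0.0164 = 12490.7312 W

R_total = 0.0164 K/W, Q = 12490.7312 W


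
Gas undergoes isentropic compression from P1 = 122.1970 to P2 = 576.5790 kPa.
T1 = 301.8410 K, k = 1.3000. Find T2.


(k-1)/k = 0.2308
(P2/P1)^exp = 1.4305
T2 = 301.8410 * 1.4305 = 431.7876 K

431.7876 K


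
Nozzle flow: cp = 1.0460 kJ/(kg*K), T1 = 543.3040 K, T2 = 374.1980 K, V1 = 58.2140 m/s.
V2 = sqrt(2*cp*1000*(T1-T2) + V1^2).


dT = 169.1060 K
2*cp*1000*dT = 353769.7520
V1^2 = 3388.8698
V2 = sqrt(357158.6218) = 597.6275 m/s

597.6275 m/s


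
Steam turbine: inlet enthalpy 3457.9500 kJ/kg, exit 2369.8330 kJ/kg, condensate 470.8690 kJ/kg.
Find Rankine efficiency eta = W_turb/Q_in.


W = 1088.1170 kJ/kg
Q_in = 2987.0810 kJ/kg
eta = 0.3643 = 36.4274%

eta = 36.4274%


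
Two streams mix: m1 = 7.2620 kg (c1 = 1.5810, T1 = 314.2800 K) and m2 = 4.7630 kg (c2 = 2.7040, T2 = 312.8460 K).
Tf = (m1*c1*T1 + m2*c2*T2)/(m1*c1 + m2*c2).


num = 7637.5096
den = 24.3604
Tf = 313.5219 K

313.5219 K


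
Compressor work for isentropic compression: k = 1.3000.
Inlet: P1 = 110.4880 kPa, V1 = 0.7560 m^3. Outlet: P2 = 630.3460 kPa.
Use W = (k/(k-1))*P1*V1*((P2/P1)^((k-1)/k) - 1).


(k-1)/k = 0.2308
(P2/P1)^exp = 1.4946
W = 4.3333 * 110.4880 * 0.7560 * (1.4946 - 1) = 179.0216 kJ

179.0216 kJ


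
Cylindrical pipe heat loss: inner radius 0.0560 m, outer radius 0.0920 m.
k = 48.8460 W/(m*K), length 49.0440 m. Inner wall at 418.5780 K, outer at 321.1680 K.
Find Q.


dT = 97.4100 K
ln(ro/ri) = 0.4964
Q = 2*pi*48.8460*49.0440*97.4100 / 0.4964 = 2953481.5183 W

2953481.5183 W


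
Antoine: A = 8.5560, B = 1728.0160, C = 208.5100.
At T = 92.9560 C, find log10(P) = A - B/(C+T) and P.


C+T = 301.4660
B/(C+T) = 5.7320
log10(P) = 8.5560 - 5.7320 = 2.8240
P = 10^2.8240 = 666.7411 mmHg

666.7411 mmHg


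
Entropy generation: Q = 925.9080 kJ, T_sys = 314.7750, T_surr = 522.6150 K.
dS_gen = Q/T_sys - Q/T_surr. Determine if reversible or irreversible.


dS_sys = 925.9080/314.7750 = 2.9415 kJ/K
dS_surr = -925.9080/522.6150 = -1.7717 kJ/K
dS_gen = 2.9415 - 1.7717 = 1.1698 kJ/K (irreversible)

dS_gen = 1.1698 kJ/K, irreversible


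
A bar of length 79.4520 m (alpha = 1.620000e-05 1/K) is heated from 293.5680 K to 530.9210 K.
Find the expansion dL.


dT = 237.3530 K
dL = 1.620000e-05 * 79.4520 * 237.3530 = 0.305502 m
L_final = 79.757502 m

dL = 0.305502 m


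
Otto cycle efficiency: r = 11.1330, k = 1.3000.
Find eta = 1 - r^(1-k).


r^(k-1) = 2.0606
eta = 1 - 1/2.0606 = 0.5147 = 51.4693%

51.4693%


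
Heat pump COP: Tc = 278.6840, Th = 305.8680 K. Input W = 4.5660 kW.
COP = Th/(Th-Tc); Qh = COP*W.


COP = 305.8680 / 27.1840 = 11.2518
Qh = 11.2518 * 4.5660 = 51.3756 kW

COP = 11.2518, Qh = 51.3756 kW


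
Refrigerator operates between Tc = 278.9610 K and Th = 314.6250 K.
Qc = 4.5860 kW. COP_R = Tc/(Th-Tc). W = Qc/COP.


COP = 278.9610 / 35.6640 = 7.8219
W = 4.5860 / 7.8219 = 0.5863 kW

COP = 7.8219, W = 0.5863 kW


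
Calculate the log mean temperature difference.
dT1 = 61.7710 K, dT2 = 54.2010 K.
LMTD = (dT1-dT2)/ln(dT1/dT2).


dT1/dT2 = 1.1397
ln(dT1/dT2) = 0.1307
LMTD = 7.5700 / 0.1307 = 57.9036 K

57.9036 K


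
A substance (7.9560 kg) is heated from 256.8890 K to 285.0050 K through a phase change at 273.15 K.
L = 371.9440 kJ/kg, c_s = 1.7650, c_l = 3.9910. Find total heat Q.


Q1 (sensible, solid) = 7.9560 * 1.7650 * 16.2610 = 228.3425 kJ
Q2 (latent) = 7.9560 * 371.9440 = 2959.1865 kJ
Q3 (sensible, liquid) = 7.9560 * 3.9910 * 11.8550 = 376.4247 kJ
Q_total = 3563.9536 kJ

3563.9536 kJ


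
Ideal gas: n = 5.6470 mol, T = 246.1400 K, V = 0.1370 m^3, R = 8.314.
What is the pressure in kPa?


P = nRT/V = 5.6470 * 8.314 * 246.1400 / 0.1370
= 11556.0658 / 0.1370 = 84350.8449 Pa = 84.3508 kPa

84.3508 kPa


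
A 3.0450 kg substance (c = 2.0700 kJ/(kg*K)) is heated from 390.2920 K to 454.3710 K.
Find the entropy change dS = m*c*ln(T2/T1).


T2/T1 = 1.1642
ln(T2/T1) = 0.1520
dS = 3.0450 * 2.0700 * 0.1520 = 0.9582 kJ/K

0.9582 kJ/K


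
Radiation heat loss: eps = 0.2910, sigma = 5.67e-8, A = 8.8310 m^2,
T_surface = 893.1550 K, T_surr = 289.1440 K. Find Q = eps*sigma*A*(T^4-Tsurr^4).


T^4 = 6.3637e+11
Tsurr^4 = 6.9897e+09
Q = 0.2910 * 5.67e-8 * 8.8310 * 6.2938e+11 = 91705.7800 W

91705.7800 W


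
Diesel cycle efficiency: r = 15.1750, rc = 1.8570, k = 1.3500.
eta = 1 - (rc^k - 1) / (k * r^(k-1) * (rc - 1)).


r^(k-1) = 2.5906
rc^k = 2.3062
eta = 0.5642 = 56.4189%

56.4189%


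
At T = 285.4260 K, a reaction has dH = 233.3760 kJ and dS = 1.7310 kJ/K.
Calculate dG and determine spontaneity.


T*dS = 285.4260 * 1.7310 = 494.0724 kJ
dG = 233.3760 - 494.0724 = -260.6964 kJ (spontaneous)

dG = -260.6964 kJ, spontaneous


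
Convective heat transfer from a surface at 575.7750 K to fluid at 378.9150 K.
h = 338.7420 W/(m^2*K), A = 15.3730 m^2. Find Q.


dT = 196.8600 K
Q = 338.7420 * 15.3730 * 196.8600 = 1025144.6636 W

1025144.6636 W


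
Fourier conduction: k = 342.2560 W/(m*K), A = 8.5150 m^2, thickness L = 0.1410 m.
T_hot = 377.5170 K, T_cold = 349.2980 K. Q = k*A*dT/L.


dT = 28.2190 K
Q = 342.2560 * 8.5150 * 28.2190 / 0.1410 = 583254.6764 W

583254.6764 W


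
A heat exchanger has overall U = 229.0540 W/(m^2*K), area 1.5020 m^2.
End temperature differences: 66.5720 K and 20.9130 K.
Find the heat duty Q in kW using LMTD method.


LMTD = 39.4321 K
Q = 229.0540 * 1.5020 * 39.4321 = 13566.2009 W = 13.5662 kW

13.5662 kW


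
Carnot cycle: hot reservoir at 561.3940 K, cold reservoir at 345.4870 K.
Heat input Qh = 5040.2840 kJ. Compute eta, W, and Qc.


eta = 1 - 345.4870/561.3940 = 0.3846
W = 0.3846 * 5040.2840 = 1938.4471 kJ
Qc = 5040.2840 - 1938.4471 = 3101.8369 kJ

eta = 38.4591%, W = 1938.4471 kJ, Qc = 3101.8369 kJ


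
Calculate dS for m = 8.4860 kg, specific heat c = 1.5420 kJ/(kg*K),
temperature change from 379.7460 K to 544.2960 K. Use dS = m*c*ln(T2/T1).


T2/T1 = 1.4333
ln(T2/T1) = 0.3600
dS = 8.4860 * 1.5420 * 0.3600 = 4.7106 kJ/K

4.7106 kJ/K


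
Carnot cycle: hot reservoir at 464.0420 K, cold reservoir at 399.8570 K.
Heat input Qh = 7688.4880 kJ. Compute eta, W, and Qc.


eta = 1 - 399.8570/464.0420 = 0.1383
W = 0.1383 * 7688.4880 = 1063.4503 kJ
Qc = 7688.4880 - 1063.4503 = 6625.0377 kJ

eta = 13.8317%, W = 1063.4503 kJ, Qc = 6625.0377 kJ


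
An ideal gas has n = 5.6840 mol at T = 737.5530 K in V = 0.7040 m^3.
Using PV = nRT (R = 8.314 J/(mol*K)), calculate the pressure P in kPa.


P = nRT/V = 5.6840 * 8.314 * 737.5530 / 0.7040
= 34854.3769 / 0.7040 = 49509.0581 Pa = 49.5091 kPa

49.5091 kPa


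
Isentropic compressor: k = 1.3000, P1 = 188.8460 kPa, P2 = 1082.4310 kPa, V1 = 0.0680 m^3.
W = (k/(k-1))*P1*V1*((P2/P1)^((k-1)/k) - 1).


(k-1)/k = 0.2308
(P2/P1)^exp = 1.4962
W = 4.3333 * 188.8460 * 0.0680 * (1.4962 - 1) = 27.6120 kJ

27.6120 kJ


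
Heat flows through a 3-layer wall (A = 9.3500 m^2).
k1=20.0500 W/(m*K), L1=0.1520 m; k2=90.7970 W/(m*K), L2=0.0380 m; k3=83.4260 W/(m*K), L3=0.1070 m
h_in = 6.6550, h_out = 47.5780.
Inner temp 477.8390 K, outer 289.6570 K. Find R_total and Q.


R_conv_in = 1/(6.6550*9.3500) = 0.0161
R_1 = 0.1520/(20.0500*9.3500) = 0.0008
R_2 = 0.0380/(90.7970*9.3500) = 4.4761e-05
R_3 = 0.1070/(83.4260*9.3500) = 0.0001
R_conv_out = 1/(47.5780*9.3500) = 0.0022
R_total = 0.0193 K/W
Q = 188.1820 / 0.0193 = 9744.5191 W

R_total = 0.0193 K/W, Q = 9744.5191 W


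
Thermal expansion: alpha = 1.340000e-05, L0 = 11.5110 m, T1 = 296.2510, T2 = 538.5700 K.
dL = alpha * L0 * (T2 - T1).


dT = 242.3190 K
dL = 1.340000e-05 * 11.5110 * 242.3190 = 0.037377 m
L_final = 11.548377 m

dL = 0.037377 m


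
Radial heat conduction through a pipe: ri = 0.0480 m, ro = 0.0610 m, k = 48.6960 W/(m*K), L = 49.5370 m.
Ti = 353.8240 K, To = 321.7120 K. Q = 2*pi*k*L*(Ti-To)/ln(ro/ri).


dT = 32.1120 K
ln(ro/ri) = 0.2397
Q = 2*pi*48.6960*49.5370*32.1120 / 0.2397 = 2030726.1810 W

2030726.1810 W


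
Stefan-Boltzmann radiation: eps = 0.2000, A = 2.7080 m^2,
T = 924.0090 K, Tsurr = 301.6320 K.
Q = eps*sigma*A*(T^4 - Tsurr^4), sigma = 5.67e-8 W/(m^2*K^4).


T^4 = 7.2896e+11
Tsurr^4 = 8.2777e+09
Q = 0.2000 * 5.67e-8 * 2.7080 * 7.2068e+11 = 22131.2881 W

22131.2881 W


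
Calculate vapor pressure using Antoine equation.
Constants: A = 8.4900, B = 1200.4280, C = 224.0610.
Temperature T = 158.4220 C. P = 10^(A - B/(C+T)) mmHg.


C+T = 382.4830
B/(C+T) = 3.1385
log10(P) = 8.4900 - 3.1385 = 5.3515
P = 10^5.3515 = 224639.7744 mmHg

224639.7744 mmHg


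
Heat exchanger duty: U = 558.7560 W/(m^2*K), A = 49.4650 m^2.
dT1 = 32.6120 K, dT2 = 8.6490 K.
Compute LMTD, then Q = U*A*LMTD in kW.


LMTD = 18.0548 K
Q = 558.7560 * 49.4650 * 18.0548 = 499014.3650 W = 499.0144 kW

499.0144 kW


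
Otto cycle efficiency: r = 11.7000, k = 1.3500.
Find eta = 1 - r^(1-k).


r^(k-1) = 2.3652
eta = 1 - 1/2.3652 = 0.5772 = 57.7200%

57.7200%


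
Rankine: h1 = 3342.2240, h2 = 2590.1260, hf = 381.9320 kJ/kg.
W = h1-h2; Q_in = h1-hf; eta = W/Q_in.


W = 752.0980 kJ/kg
Q_in = 2960.2920 kJ/kg
eta = 0.2541 = 25.4062%

eta = 25.4062%


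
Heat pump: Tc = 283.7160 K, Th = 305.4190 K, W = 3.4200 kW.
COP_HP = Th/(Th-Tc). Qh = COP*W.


COP = 305.4190 / 21.7030 = 14.0727
Qh = 14.0727 * 3.4200 = 48.1285 kW

COP = 14.0727, Qh = 48.1285 kW


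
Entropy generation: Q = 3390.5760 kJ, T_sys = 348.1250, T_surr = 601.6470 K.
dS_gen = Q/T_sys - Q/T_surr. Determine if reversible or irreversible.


dS_sys = 3390.5760/348.1250 = 9.7395 kJ/K
dS_surr = -3390.5760/601.6470 = -5.6355 kJ/K
dS_gen = 9.7395 - 5.6355 = 4.1040 kJ/K (irreversible)

dS_gen = 4.1040 kJ/K, irreversible


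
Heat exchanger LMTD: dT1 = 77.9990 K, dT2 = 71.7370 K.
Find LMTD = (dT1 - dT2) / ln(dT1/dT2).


dT1/dT2 = 1.0873
ln(dT1/dT2) = 0.0837
LMTD = 6.2620 / 0.0837 = 74.8243 K

74.8243 K


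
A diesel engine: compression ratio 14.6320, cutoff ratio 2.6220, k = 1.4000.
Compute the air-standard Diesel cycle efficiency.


r^(k-1) = 2.9250
rc^k = 3.8555
eta = 0.5701 = 57.0079%

57.0079%


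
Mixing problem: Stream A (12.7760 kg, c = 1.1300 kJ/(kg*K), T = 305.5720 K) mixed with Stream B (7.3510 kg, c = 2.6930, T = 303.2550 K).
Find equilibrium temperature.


num = 10414.8160
den = 34.2331
Tf = 304.2321 K

304.2321 K


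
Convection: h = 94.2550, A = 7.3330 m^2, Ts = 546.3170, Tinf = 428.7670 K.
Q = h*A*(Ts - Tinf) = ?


dT = 117.5500 K
Q = 94.2550 * 7.3330 * 117.5500 = 81247.2586 W

81247.2586 W


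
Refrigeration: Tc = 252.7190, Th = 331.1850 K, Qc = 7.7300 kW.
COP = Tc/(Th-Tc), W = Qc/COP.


COP = 252.7190 / 78.4660 = 3.2207
W = 7.7300 / 3.2207 = 2.4001 kW

COP = 3.2207, W = 2.4001 kW


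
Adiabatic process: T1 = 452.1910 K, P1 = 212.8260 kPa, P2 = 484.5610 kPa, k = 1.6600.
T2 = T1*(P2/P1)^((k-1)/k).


(k-1)/k = 0.3976
(P2/P1)^exp = 1.3870
T2 = 452.1910 * 1.3870 = 627.1774 K

627.1774 K


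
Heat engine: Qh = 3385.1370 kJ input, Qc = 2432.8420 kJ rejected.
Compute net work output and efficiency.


W = 3385.1370 - 2432.8420 = 952.2950 kJ
eta = 952.2950 / 3385.1370 = 0.2813 = 28.1317%

W = 952.2950 kJ, eta = 28.1317%


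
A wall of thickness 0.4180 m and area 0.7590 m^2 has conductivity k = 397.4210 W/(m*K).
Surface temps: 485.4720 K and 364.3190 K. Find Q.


dT = 121.1530 K
Q = 397.4210 * 0.7590 * 121.1530 / 0.4180 = 87427.9869 W

87427.9869 W


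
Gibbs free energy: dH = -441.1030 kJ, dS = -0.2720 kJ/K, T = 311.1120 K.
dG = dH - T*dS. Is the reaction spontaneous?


T*dS = 311.1120 * -0.2720 = -84.6225 kJ
dG = -441.1030 + 84.6225 = -356.4805 kJ (spontaneous)

dG = -356.4805 kJ, spontaneous


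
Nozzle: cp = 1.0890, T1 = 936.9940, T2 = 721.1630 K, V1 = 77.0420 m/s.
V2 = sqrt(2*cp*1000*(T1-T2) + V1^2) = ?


dT = 215.8310 K
2*cp*1000*dT = 470079.9180
V1^2 = 5935.4698
V2 = sqrt(476015.3878) = 689.9387 m/s

689.9387 m/s


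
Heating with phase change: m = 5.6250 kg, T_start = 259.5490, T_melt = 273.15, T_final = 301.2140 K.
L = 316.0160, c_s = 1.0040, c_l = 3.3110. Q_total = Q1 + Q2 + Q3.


Q1 (sensible, solid) = 5.6250 * 1.0040 * 13.6010 = 76.8116 kJ
Q2 (latent) = 5.6250 * 316.0160 = 1777.5900 kJ
Q3 (sensible, liquid) = 5.6250 * 3.3110 * 28.0640 = 522.6745 kJ
Q_total = 2377.0761 kJ

2377.0761 kJ


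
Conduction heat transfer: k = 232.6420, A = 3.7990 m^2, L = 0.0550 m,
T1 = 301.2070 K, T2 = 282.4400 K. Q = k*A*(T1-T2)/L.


dT = 18.7670 K
Q = 232.6420 * 3.7990 * 18.7670 / 0.0550 = 301571.0033 W

301571.0033 W


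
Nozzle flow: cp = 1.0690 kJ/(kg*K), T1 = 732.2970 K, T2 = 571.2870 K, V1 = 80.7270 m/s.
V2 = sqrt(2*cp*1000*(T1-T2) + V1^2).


dT = 161.0100 K
2*cp*1000*dT = 344239.3800
V1^2 = 6516.8485
V2 = sqrt(350756.2285) = 592.2468 m/s

592.2468 m/s


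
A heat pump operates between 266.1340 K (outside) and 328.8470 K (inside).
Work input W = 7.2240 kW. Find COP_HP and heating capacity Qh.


COP = 328.8470 / 62.7130 = 5.2437
Qh = 5.2437 * 7.2240 = 37.8804 kW

COP = 5.2437, Qh = 37.8804 kW


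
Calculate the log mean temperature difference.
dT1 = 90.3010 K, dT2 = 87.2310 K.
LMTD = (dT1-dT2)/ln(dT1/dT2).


dT1/dT2 = 1.0352
ln(dT1/dT2) = 0.0346
LMTD = 3.0700 / 0.0346 = 88.7572 K

88.7572 K


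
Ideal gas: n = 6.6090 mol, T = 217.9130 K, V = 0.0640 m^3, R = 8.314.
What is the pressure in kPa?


P = nRT/V = 6.6090 * 8.314 * 217.9130 / 0.0640
= 11973.7149 / 0.0640 = 187089.2947 Pa = 187.0893 kPa

187.0893 kPa


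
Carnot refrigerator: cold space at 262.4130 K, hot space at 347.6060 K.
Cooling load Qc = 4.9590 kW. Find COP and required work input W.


COP = 262.4130 / 85.1930 = 3.0802
W = 4.9590 / 3.0802 = 1.6100 kW

COP = 3.0802, W = 1.6100 kW


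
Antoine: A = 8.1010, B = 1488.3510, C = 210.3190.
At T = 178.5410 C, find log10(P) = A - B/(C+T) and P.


C+T = 388.8600
B/(C+T) = 3.8275
log10(P) = 8.1010 - 3.8275 = 4.2735
P = 10^4.2735 = 18772.7280 mmHg

18772.7280 mmHg


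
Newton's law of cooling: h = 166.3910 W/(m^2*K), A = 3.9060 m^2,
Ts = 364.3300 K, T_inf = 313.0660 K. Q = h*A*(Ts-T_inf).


dT = 51.2640 K
Q = 166.3910 * 3.9060 * 51.2640 = 33317.6653 W

33317.6653 W


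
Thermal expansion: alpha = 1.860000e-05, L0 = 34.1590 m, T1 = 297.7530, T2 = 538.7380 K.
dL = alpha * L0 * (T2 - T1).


dT = 240.9850 K
dL = 1.860000e-05 * 34.1590 * 240.9850 = 0.153112 m
L_final = 34.312112 m

dL = 0.153112 m


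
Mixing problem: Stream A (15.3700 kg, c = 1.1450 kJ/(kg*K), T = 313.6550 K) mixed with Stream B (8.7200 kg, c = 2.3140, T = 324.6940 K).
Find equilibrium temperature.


num = 12071.6061
den = 37.7767
Tf = 319.5514 K

319.5514 K


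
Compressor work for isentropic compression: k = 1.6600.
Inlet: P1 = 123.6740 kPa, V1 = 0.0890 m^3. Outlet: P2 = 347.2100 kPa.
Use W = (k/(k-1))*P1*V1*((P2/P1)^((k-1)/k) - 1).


(k-1)/k = 0.3976
(P2/P1)^exp = 1.5075
W = 2.5152 * 123.6740 * 0.0890 * (1.5075 - 1) = 14.0486 kJ

14.0486 kJ
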